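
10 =10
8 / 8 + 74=75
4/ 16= 1/ 4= 0.25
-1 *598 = -598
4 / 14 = 2 / 7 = 0.29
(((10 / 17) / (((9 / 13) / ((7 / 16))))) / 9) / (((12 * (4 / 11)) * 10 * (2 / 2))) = 1001 / 1057536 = 0.00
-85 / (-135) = 17 / 27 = 0.63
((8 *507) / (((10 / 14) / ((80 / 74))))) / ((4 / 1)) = 56784 / 37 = 1534.70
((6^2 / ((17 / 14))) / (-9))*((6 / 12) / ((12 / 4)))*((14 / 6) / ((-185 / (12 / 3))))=784 / 28305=0.03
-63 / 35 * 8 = -72 / 5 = -14.40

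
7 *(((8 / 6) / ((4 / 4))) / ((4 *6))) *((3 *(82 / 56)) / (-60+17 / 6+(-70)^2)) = 41 / 116228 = 0.00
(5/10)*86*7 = 301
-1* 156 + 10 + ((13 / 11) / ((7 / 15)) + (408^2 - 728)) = 12750625 / 77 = 165592.53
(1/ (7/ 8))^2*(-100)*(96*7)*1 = -87771.43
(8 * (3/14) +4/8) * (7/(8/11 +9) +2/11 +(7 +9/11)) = 28923/1498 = 19.31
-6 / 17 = -0.35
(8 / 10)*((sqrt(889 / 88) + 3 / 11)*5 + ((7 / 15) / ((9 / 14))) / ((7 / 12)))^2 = 2582*sqrt(19558) / 5445 + 508395323 / 2450250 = 273.80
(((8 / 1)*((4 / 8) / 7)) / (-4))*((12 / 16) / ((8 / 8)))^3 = -27 / 448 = -0.06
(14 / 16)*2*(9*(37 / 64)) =9.11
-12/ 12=-1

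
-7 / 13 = -0.54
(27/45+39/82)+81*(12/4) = 100071/410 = 244.08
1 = 1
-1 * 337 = -337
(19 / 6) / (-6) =-19 / 36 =-0.53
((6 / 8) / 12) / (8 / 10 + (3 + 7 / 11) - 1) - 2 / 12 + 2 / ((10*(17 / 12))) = -1877 / 257040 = -0.01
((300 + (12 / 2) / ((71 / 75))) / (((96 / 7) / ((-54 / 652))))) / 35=-19575 / 370336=-0.05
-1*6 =-6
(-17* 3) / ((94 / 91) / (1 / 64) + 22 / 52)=-9282 / 12109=-0.77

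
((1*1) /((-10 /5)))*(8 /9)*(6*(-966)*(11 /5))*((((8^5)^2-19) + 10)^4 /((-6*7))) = -538071474653481567670945942028020333000 /3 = -179357158217827189223648600000000000000.00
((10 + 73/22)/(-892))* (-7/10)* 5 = 2051/39248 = 0.05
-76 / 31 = -2.45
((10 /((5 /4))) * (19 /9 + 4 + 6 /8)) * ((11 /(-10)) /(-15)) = 4.03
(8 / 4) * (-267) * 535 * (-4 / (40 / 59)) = 1685571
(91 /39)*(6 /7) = 2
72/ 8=9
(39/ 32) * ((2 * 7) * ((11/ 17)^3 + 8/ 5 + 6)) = 52784277/ 393040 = 134.30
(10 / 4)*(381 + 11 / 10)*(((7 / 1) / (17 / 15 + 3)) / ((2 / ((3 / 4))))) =1203615 / 1984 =606.66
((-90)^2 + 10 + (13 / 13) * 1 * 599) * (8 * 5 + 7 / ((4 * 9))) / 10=4200641 / 120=35005.34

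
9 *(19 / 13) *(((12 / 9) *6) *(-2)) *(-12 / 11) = 32832 / 143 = 229.59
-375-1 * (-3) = -372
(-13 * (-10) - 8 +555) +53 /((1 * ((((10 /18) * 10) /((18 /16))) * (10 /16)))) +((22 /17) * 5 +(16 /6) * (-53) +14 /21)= 7139693 /12750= 559.98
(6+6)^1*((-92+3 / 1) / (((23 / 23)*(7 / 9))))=-9612 / 7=-1373.14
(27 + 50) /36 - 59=-2047 /36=-56.86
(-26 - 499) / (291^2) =-175 / 28227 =-0.01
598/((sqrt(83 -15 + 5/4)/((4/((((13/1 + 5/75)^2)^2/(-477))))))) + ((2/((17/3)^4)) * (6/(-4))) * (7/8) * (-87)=-4.48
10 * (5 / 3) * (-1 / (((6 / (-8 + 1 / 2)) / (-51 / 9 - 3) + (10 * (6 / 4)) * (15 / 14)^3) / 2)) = -17836000 / 9921267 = -1.80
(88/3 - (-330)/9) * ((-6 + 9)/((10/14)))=1386/5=277.20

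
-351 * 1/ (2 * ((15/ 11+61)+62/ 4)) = -1287/ 571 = -2.25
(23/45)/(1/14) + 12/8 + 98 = 9599/90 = 106.66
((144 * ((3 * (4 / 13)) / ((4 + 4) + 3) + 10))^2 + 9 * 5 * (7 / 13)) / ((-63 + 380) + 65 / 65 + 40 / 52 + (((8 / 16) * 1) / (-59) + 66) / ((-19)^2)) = 612249515607534 / 92611603513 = 6610.94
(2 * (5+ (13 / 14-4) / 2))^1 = 97 / 14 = 6.93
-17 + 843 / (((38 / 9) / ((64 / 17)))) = 237293 / 323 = 734.65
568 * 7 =3976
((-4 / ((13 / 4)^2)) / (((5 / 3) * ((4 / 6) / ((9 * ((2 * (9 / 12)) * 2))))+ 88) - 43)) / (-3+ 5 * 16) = -15552 / 142427285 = -0.00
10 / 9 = 1.11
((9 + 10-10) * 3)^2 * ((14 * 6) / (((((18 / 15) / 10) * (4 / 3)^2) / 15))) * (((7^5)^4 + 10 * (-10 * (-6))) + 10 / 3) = 1374232280343920279706375 / 4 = 343558070085980069926593.80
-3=-3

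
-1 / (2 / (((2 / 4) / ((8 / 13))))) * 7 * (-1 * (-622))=-28301 / 16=-1768.81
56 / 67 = 0.84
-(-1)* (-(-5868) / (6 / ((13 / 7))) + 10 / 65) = 1816.44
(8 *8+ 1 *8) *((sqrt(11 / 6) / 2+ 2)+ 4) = 6 *sqrt(66)+ 432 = 480.74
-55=-55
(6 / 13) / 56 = 3 / 364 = 0.01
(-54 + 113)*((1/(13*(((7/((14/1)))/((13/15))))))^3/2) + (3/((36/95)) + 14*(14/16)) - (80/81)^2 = 31593071/1640250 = 19.26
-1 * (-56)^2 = -3136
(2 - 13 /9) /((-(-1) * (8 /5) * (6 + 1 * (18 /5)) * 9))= 125 /31104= 0.00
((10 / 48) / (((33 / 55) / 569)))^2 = 202350625 / 5184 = 39033.69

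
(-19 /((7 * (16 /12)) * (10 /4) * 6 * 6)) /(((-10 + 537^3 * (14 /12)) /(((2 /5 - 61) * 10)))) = 1919 /25292843590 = 0.00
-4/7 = -0.57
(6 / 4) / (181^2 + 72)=0.00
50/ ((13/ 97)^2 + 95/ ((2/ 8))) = 470450/ 3575589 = 0.13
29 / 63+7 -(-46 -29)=82.46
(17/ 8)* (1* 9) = 153/ 8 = 19.12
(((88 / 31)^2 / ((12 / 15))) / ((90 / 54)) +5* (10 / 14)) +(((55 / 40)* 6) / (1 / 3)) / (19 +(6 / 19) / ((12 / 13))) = 5130217 / 470890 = 10.89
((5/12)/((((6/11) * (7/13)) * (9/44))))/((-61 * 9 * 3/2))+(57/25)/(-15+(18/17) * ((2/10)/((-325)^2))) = -6725066638810/41921059662531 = -0.16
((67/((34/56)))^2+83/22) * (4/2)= 77450259/3179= 24363.09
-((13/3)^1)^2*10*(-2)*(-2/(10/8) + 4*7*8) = 751712/9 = 83523.56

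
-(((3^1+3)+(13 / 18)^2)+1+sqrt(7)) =-2437 / 324 - sqrt(7) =-10.17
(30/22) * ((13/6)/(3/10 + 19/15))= 975/517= 1.89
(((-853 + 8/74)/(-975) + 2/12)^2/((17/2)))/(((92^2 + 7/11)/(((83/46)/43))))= 5154678690073/8149273148153767500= 0.00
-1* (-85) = 85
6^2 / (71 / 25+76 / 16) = 1200 / 253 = 4.74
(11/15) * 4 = 44/15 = 2.93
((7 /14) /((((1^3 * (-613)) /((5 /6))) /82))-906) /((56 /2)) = -3332473 /102984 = -32.36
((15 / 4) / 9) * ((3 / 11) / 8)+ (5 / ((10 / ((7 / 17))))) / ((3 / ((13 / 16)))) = 157 / 2244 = 0.07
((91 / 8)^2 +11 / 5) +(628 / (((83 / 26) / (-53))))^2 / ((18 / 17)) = 2036981962280429 / 19840320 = 102668805.86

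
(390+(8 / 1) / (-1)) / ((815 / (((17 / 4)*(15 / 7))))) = 9741 / 2282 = 4.27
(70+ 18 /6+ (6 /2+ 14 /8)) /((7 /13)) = 4043 /28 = 144.39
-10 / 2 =-5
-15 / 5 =-3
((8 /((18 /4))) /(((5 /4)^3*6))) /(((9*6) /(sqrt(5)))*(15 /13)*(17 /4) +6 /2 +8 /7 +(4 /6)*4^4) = 8894040064 /5545096279875 - 299400192*sqrt(5) /616121808875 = 0.00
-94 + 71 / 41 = -92.27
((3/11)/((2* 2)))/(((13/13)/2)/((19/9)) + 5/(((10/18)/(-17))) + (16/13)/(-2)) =-741/1666918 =-0.00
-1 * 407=-407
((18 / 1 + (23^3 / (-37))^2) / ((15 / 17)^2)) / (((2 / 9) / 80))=342315947672 / 6845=50009634.43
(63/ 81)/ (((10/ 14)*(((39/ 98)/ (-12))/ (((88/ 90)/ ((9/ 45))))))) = -845152/ 5265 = -160.52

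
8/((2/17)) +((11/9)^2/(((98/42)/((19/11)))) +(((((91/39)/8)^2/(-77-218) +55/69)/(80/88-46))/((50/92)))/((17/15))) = 69.08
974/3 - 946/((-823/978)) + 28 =1476.83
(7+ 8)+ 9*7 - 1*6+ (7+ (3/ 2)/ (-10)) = 1577/ 20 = 78.85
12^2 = 144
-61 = -61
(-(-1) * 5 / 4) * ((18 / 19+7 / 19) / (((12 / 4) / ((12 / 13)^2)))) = 1500 / 3211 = 0.47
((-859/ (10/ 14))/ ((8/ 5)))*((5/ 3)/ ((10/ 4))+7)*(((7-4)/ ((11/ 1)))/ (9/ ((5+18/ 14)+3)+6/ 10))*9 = -26968305/ 2992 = -9013.47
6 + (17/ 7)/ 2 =101/ 14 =7.21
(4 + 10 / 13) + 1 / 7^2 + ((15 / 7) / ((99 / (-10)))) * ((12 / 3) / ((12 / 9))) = 29011 / 7007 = 4.14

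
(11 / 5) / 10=11 / 50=0.22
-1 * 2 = -2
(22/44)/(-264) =-1/528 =-0.00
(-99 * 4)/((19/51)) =-20196/19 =-1062.95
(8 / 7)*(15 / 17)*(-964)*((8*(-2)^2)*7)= -3701760 / 17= -217750.59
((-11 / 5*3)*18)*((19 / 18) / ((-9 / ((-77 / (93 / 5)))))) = -16093 / 279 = -57.68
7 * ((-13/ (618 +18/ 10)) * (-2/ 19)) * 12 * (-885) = -3221400/ 19627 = -164.13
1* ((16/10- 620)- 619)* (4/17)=-24748/85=-291.15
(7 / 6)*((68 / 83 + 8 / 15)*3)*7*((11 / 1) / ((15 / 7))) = 3176866 / 18675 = 170.11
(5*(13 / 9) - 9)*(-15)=80 / 3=26.67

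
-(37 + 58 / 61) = -2315 / 61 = -37.95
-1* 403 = -403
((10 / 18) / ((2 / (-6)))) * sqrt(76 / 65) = -2 * sqrt(1235) / 39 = -1.80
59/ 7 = 8.43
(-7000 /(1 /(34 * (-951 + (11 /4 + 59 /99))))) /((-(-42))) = 5370039.56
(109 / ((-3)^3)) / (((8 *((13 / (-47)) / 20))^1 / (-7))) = -179305 / 702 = -255.42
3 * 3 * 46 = 414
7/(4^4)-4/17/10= 0.00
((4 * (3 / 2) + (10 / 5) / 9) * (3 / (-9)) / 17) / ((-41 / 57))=1064 / 6273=0.17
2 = 2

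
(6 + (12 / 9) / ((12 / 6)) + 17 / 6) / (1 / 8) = 76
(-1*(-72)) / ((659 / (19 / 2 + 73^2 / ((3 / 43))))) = 5500212 / 659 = 8346.30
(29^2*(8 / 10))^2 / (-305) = -11316496 / 7625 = -1484.13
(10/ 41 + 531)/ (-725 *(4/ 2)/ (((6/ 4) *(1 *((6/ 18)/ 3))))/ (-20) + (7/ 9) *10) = 196029/ 163385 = 1.20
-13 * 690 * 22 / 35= -5638.29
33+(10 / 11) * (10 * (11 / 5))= 53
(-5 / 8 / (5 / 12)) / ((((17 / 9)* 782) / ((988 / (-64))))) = 6669 / 425408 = 0.02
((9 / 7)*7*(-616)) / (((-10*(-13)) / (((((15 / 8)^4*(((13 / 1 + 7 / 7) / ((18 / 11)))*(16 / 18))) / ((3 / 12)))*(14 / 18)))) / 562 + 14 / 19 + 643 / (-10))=3988521306000 / 45728689487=87.22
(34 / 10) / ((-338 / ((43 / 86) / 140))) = -17 / 473200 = -0.00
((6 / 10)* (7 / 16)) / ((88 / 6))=63 / 3520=0.02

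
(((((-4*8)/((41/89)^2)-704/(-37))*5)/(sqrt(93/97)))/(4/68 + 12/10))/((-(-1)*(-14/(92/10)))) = 762919200*sqrt(9021)/206307449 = 351.23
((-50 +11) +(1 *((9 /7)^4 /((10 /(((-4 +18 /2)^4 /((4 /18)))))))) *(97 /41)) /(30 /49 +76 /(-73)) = -51144700017 /12327224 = -4148.92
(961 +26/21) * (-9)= -8660.14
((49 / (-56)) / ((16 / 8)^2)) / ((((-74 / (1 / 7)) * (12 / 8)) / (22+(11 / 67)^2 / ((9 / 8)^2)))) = 4003571 / 645769584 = 0.01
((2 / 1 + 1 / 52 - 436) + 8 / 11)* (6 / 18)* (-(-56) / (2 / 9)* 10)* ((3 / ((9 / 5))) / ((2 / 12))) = -520424100 / 143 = -3639329.37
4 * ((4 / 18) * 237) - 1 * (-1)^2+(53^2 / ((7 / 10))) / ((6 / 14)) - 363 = 9210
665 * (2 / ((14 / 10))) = 950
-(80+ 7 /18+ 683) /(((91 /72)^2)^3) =-1168690249728 /6240321451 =-187.28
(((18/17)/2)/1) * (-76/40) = -171/170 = -1.01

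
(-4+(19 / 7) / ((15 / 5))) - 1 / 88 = -5741 / 1848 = -3.11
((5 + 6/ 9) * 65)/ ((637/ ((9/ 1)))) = 255/ 49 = 5.20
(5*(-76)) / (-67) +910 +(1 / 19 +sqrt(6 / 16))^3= 1107*sqrt(6) / 11552 +3366615419 / 3676424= 915.97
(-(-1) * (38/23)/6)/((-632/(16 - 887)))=16549/43608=0.38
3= 3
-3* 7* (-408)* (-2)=-17136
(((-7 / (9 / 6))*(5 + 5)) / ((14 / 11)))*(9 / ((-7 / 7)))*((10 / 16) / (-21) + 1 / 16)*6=1815 / 28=64.82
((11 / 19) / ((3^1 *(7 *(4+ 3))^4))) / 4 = 11 / 1314374628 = 0.00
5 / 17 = 0.29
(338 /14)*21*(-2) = -1014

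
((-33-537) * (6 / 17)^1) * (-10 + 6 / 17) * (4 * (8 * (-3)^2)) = 161533440 / 289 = 558939.24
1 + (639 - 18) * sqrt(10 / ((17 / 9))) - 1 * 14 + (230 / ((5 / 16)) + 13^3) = 1863 * sqrt(170) / 17 + 2920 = 4348.86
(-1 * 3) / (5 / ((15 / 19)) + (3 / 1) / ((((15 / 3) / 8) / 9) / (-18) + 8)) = -93267 / 208561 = -0.45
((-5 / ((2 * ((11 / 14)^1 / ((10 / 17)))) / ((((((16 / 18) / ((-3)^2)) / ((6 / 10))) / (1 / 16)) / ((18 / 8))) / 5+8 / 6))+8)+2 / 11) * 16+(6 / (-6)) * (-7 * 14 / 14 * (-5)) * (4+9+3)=-194681680 / 408969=-476.03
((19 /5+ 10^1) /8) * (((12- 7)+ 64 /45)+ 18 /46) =1763 /150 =11.75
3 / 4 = 0.75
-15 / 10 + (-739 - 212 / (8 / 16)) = -2329 / 2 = -1164.50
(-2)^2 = 4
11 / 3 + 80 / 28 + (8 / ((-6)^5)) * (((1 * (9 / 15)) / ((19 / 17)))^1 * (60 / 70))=234253 / 35910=6.52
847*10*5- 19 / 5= 211731 / 5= 42346.20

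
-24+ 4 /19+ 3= -395 /19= -20.79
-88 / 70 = -44 / 35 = -1.26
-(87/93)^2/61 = -841/58621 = -0.01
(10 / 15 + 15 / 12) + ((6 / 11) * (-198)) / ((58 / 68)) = -43397 / 348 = -124.70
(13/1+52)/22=65/22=2.95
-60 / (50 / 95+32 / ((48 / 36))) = -570 / 233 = -2.45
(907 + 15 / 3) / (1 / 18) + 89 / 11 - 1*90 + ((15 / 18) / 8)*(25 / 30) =51746675 / 3168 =16334.18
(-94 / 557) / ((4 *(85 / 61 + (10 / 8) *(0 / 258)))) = -2867 / 94690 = -0.03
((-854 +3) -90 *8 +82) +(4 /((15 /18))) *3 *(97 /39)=-94457 /65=-1453.18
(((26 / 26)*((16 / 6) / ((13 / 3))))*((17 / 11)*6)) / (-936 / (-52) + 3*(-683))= -272 / 96811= -0.00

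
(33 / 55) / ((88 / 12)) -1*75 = -8241 / 110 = -74.92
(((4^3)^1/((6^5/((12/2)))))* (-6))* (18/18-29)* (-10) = -2240/27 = -82.96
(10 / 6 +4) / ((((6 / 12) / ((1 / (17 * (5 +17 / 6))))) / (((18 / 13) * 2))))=144 / 611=0.24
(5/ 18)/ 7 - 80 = -10075/ 126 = -79.96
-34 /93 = -0.37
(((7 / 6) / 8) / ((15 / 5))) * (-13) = -91 / 144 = -0.63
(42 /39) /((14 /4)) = 4 /13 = 0.31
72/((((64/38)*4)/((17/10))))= 18.17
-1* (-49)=49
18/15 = 6/5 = 1.20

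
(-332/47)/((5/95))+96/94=-6260/47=-133.19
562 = 562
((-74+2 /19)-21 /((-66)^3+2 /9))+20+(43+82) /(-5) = -78.89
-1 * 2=-2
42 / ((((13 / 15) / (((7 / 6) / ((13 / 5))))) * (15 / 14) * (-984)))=-1715 / 83148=-0.02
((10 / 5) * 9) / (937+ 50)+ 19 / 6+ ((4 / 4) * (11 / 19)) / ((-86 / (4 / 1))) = 5093051 / 1612758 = 3.16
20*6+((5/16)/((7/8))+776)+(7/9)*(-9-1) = 111961/126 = 888.58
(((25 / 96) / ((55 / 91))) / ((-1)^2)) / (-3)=-455 / 3168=-0.14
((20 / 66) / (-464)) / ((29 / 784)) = -490 / 27753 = -0.02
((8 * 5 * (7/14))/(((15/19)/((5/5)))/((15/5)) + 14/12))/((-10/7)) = -1596/163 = -9.79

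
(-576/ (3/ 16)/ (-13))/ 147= 1024/ 637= 1.61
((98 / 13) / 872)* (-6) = -147 / 2834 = -0.05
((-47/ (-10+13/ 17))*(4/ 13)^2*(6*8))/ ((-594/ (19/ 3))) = -1943168/ 7880301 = -0.25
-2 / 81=-0.02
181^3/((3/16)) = 94875856/3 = 31625285.33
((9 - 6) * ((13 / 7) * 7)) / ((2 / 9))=351 / 2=175.50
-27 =-27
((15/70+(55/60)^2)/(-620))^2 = 1129969/390575001600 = 0.00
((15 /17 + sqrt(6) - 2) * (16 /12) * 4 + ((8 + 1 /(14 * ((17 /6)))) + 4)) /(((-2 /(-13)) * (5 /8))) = 22516 /357 + 832 * sqrt(6) /15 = 198.94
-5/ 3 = -1.67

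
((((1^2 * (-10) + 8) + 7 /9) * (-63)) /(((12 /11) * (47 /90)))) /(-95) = -2541 /1786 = -1.42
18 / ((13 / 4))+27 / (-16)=801 / 208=3.85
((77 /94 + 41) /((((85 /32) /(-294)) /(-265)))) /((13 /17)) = 980045472 /611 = 1604002.41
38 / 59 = 0.64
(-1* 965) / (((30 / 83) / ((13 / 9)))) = -208247 / 54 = -3856.43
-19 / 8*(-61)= 1159 / 8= 144.88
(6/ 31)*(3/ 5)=18/ 155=0.12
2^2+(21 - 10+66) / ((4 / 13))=1017 / 4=254.25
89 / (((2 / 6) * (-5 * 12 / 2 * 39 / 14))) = -623 / 195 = -3.19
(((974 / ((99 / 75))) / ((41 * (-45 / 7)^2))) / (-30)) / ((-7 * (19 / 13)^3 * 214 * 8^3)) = 7489573 / 1235431333002240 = 0.00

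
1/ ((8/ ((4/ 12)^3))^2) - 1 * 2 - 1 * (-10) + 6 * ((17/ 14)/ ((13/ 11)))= 60139675/ 4245696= 14.16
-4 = -4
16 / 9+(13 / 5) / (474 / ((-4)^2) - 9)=4712 / 2475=1.90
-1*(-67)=67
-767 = -767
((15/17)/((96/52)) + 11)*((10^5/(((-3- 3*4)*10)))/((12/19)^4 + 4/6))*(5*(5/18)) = -12869.90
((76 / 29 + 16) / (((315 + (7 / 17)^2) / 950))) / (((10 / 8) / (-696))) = -711633600 / 22771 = -31251.75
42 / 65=0.65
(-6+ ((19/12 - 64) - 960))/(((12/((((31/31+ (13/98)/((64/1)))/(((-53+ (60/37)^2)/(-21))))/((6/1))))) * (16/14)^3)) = -247762667285/61977133056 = -4.00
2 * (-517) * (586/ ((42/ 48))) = -4847392/ 7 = -692484.57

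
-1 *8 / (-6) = 4 / 3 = 1.33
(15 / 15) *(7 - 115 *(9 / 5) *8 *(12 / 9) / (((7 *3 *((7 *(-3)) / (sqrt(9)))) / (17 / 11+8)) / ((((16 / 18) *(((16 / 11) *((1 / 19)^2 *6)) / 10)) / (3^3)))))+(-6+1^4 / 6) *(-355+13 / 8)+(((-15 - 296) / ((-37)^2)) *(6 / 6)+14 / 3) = 374831662996583 / 180833049936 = 2072.81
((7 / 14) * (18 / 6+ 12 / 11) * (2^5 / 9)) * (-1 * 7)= -50.91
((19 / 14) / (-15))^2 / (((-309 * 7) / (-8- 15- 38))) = 22021 / 95388300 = 0.00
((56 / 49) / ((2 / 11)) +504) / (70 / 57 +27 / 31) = 6311724 / 25963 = 243.10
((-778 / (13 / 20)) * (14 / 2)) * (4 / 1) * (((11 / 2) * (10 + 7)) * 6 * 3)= -56403803.08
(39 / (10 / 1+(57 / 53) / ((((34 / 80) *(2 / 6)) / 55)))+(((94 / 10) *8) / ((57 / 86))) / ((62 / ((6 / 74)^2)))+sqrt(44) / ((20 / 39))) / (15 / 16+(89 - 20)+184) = 256566892536 / 631005467643215+312 *sqrt(11) / 20315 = 0.05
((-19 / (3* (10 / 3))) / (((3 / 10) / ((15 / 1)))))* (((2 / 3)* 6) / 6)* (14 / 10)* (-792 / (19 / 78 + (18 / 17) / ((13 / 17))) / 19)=2269.98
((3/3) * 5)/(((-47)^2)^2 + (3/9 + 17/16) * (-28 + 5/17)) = 1360/1327262713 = 0.00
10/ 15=2/ 3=0.67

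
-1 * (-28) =28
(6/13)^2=36/169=0.21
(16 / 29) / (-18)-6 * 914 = -1431332 / 261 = -5484.03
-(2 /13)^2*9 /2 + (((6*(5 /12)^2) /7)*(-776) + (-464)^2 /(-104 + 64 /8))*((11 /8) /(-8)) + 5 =410.20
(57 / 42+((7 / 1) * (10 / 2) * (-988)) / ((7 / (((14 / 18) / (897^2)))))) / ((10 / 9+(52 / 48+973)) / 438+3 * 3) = 0.12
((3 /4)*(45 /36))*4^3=60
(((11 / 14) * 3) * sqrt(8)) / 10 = 33 * sqrt(2) / 70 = 0.67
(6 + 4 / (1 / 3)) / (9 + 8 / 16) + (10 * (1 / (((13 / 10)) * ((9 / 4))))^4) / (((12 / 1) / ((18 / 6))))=6867593956 / 3560385699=1.93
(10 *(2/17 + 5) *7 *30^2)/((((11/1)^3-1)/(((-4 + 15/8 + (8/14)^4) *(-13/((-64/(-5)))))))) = 49328706375/99266944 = 496.93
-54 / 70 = -27 / 35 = -0.77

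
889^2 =790321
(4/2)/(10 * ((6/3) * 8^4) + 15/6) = 0.00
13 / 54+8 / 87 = 521 / 1566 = 0.33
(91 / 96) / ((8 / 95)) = 8645 / 768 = 11.26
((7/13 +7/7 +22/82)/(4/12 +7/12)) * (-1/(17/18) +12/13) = -346680/1295723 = -0.27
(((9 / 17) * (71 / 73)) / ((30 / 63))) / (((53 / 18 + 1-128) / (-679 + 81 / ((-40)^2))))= 18742261707 / 3167032000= 5.92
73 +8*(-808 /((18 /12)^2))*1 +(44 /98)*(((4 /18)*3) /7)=-8643125 /3087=-2799.85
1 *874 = 874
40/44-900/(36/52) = -14290/11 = -1299.09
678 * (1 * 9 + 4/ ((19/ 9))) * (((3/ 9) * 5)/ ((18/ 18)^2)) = 233910/ 19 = 12311.05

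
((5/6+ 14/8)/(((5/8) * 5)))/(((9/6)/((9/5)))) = 124/125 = 0.99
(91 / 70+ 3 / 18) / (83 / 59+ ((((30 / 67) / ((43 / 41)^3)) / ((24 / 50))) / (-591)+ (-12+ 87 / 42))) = -9534965545798 / 55410025270265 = -0.17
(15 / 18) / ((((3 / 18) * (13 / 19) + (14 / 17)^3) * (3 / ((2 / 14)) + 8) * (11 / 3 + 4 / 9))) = 840123 / 80836601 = 0.01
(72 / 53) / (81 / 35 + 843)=420 / 261343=0.00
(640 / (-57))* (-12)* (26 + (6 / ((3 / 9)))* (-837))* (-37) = 1424588800 / 19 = 74978357.89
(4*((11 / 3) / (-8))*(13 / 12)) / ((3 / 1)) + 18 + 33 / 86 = 164599 / 9288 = 17.72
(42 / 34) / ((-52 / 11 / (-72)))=4158 / 221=18.81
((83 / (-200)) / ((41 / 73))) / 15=-6059 / 123000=-0.05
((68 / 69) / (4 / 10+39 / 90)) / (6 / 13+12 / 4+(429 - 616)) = -884 / 137195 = -0.01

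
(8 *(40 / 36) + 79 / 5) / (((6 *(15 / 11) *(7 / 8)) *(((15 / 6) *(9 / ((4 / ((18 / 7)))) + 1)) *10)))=97768 / 4809375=0.02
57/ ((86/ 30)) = 855/ 43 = 19.88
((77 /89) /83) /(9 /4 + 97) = 308 /2932639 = 0.00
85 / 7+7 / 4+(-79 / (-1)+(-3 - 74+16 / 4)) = 557 / 28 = 19.89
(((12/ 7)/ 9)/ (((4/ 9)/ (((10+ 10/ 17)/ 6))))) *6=540/ 119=4.54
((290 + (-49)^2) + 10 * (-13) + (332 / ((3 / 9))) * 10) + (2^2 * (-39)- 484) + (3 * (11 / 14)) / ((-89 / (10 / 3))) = 7401808 / 623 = 11880.91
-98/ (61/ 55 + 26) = -770/ 213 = -3.62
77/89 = 0.87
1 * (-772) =-772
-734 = -734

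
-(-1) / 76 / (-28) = -1 / 2128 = -0.00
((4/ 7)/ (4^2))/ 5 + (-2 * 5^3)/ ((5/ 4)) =-27999/ 140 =-199.99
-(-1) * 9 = 9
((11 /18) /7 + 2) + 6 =1019 /126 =8.09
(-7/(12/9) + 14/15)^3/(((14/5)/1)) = -2481997/86400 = -28.73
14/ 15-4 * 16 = -946/ 15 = -63.07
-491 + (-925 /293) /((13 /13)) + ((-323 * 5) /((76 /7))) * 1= -753487 /1172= -642.91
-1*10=-10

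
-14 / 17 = -0.82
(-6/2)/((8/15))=-45/8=-5.62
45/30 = 1.50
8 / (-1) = -8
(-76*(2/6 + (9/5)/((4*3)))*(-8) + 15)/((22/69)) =106559/110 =968.72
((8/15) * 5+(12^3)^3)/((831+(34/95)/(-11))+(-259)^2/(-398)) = 6438012741928240/826524099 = 7789261.98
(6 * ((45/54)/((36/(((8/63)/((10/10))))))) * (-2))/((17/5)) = -100/9639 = -0.01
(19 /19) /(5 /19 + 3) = 19 /62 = 0.31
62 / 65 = 0.95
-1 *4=-4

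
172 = 172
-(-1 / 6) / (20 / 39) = 13 / 40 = 0.32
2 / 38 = 1 / 19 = 0.05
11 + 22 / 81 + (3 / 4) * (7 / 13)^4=11.33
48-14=34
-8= -8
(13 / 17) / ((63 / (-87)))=-377 / 357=-1.06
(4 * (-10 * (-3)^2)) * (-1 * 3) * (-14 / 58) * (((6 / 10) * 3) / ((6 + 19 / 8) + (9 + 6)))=-108864 / 5423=-20.07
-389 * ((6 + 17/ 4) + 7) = -26841/ 4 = -6710.25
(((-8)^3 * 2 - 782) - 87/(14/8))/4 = -6495/14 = -463.93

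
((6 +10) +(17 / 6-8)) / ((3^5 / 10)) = 325 / 729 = 0.45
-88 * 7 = -616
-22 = -22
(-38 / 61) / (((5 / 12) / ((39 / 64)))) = -2223 / 2440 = -0.91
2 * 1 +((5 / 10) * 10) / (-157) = 309 / 157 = 1.97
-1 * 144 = -144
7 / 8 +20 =167 / 8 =20.88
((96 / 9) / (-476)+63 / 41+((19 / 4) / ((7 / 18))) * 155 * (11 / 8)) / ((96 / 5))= 3049980565 / 22482432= 135.66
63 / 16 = 3.94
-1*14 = -14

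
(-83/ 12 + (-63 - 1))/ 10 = -851/ 120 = -7.09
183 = 183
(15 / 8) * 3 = 45 / 8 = 5.62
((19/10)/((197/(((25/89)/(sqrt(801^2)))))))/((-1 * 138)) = -0.00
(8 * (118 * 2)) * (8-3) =9440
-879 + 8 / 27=-23725 / 27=-878.70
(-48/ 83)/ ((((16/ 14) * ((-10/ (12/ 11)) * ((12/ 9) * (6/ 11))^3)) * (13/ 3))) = 22869/ 690560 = 0.03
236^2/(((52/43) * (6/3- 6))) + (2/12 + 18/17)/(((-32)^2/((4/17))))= -66444880807/5770752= -11514.08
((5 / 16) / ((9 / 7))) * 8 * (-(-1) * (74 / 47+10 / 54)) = 78155 / 22842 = 3.42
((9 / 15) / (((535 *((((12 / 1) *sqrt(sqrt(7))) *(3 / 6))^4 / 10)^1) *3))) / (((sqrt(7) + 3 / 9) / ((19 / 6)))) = -19 / 300918240 + 19 *sqrt(7) / 100306080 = 0.00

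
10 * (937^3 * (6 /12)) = 4113284765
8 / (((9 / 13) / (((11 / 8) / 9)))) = 143 / 81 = 1.77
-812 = -812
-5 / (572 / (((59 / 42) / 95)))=-59 / 456456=-0.00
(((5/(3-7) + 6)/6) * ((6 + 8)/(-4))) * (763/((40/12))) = -101479/160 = -634.24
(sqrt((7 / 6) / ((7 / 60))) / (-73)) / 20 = -0.00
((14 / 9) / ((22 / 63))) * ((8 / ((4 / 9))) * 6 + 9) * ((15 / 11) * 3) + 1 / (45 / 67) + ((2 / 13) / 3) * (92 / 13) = 1963679968 / 920205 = 2133.96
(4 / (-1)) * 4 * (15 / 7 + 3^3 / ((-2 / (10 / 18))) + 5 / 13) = 7240 / 91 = 79.56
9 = 9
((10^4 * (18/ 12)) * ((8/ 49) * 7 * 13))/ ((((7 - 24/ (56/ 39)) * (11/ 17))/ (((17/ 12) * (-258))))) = 142545000/ 11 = 12958636.36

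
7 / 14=1 / 2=0.50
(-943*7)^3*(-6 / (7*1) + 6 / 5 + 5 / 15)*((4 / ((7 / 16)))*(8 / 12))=-53345947914112 / 45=-1185465509202.49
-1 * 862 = -862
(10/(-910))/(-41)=1/3731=0.00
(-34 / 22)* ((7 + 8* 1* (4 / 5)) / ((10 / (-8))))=4556 / 275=16.57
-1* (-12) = 12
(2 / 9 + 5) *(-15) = -235 / 3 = -78.33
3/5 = 0.60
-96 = -96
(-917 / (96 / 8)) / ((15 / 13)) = -11921 / 180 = -66.23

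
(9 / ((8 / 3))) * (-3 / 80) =-81 / 640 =-0.13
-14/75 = -0.19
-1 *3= -3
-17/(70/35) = -17/2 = -8.50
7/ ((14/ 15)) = 15/ 2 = 7.50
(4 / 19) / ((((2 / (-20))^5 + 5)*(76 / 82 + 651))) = 0.00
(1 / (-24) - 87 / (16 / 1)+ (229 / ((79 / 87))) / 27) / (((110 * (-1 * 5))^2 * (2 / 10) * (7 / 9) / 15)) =753 / 611776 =0.00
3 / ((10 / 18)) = 27 / 5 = 5.40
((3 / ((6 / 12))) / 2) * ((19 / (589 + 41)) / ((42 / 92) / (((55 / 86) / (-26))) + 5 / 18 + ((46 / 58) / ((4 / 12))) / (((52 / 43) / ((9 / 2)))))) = -21746868 / 2266145539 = -0.01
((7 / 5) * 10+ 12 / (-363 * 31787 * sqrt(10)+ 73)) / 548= 9319881145345529 / 364806776260684994 - 34616043 * sqrt(10) / 182403388130342497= 0.03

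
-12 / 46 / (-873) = 2 / 6693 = 0.00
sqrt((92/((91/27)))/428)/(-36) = -sqrt(671853)/116844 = -0.01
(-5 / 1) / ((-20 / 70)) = 17.50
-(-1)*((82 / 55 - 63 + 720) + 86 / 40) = 145341 / 220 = 660.64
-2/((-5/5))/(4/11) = 11/2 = 5.50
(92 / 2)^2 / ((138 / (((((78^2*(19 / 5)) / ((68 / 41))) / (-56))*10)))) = -9083919 / 238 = -38167.73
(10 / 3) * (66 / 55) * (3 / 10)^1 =6 / 5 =1.20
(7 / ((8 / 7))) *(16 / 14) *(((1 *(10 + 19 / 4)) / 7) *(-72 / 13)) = -1062 / 13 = -81.69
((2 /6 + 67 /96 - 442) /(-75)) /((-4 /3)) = -4.41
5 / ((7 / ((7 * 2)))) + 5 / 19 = 10.26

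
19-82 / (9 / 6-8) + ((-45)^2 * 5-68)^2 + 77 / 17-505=101142780.14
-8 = -8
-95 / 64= -1.48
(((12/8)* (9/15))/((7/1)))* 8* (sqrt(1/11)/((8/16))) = 0.62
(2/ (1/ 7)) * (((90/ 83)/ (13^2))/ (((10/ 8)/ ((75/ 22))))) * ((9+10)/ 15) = 47880/ 154297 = 0.31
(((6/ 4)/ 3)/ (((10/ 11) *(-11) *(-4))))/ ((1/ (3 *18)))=27/ 40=0.68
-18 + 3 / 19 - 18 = -681 / 19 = -35.84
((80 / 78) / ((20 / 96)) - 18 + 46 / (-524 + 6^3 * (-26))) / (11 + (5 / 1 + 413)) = -0.03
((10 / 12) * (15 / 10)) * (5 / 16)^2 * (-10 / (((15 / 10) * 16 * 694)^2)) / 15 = -125 / 426120708096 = -0.00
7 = 7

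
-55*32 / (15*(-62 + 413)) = -352 / 1053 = -0.33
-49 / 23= -2.13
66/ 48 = 11/ 8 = 1.38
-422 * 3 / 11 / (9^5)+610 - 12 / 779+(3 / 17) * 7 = 1752533990959 / 2867281659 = 611.22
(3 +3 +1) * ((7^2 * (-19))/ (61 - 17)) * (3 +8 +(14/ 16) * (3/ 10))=-5871817/ 3520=-1668.13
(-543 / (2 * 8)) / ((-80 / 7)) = 3801 / 1280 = 2.97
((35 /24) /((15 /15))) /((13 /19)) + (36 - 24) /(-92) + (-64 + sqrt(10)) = -444905 /7176 + sqrt(10) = -58.84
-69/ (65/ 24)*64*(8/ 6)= -141312/ 65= -2174.03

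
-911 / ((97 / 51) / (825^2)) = -326005341.49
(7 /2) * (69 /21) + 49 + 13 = 147 /2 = 73.50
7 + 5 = 12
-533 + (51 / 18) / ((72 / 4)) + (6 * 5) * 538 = 15607.16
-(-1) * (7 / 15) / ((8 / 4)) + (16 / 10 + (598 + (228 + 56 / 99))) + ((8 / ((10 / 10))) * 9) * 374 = 5495767 / 198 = 27756.40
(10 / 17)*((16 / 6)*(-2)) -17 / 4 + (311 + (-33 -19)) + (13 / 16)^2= 3293675 / 13056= 252.27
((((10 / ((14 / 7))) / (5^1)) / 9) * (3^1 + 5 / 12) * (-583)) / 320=-0.69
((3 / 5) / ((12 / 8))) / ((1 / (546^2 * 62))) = 36966384 / 5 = 7393276.80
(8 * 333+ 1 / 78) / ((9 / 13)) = 207793 / 54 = 3848.02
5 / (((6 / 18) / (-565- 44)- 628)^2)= 16689645 / 1316428085449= 0.00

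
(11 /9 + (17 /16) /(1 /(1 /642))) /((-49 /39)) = -490295 /503328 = -0.97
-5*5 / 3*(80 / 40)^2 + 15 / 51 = -1685 / 51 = -33.04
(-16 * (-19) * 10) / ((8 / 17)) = 6460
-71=-71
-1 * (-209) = 209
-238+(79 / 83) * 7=-19201 / 83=-231.34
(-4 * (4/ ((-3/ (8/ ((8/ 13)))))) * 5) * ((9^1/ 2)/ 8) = 195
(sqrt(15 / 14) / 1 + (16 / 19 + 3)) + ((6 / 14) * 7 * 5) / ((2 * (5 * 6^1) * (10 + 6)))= 4.89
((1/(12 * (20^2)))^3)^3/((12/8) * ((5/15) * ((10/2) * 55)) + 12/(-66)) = 11/2043110548228276224000000000000000000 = 0.00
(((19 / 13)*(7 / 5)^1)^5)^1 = 41615795893 / 1160290625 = 35.87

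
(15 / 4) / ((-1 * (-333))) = 5 / 444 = 0.01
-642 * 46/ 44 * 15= -110745/ 11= -10067.73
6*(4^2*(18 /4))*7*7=21168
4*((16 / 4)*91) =1456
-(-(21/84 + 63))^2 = -64009/16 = -4000.56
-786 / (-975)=262 / 325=0.81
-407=-407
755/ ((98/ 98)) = 755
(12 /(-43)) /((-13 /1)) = 12 /559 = 0.02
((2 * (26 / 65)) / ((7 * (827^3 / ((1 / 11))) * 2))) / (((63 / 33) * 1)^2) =22 / 8730179283105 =0.00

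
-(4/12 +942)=-2827/3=-942.33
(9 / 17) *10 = 90 / 17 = 5.29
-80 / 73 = -1.10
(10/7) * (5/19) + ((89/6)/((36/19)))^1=235703/28728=8.20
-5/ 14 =-0.36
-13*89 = -1157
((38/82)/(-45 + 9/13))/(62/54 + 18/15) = -3705/831808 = -0.00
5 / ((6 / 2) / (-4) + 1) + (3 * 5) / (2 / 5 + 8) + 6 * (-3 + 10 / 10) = 137 / 14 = 9.79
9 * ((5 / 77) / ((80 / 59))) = 531 / 1232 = 0.43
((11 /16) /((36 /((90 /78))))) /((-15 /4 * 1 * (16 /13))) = -11 /2304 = -0.00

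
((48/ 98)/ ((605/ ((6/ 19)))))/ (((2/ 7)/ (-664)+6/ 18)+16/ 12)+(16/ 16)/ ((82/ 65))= 60771284593/ 76650476210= 0.79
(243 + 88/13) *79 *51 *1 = 13082163/13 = 1006320.23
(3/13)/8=0.03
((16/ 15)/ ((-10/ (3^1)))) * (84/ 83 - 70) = 45808/ 2075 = 22.08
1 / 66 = 0.02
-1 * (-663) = 663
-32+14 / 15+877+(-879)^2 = 11602304 / 15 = 773486.93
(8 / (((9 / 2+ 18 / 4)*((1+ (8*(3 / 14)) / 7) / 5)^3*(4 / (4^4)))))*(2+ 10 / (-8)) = 1882384000 / 680943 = 2764.38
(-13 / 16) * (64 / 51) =-52 / 51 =-1.02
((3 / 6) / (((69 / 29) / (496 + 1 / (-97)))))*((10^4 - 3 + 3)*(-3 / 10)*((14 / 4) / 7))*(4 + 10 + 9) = -348804750 / 97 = -3595925.26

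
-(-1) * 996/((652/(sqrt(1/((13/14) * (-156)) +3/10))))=0.83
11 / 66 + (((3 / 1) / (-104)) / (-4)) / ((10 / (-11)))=1981 / 12480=0.16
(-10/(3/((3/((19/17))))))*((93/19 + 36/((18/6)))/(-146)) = 27285/26353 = 1.04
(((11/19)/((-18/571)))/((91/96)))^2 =10099446016/26904969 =375.37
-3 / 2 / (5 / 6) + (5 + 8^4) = 20496 / 5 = 4099.20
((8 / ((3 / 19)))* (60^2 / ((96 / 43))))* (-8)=-653600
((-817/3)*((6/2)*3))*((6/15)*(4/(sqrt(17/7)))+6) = -17222.45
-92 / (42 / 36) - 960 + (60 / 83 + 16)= -593860 / 581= -1022.13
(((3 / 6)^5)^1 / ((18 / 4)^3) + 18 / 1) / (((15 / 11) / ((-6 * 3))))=-577379 / 2430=-237.60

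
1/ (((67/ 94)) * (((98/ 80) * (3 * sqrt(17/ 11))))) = 3760 * sqrt(187)/ 167433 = 0.31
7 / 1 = 7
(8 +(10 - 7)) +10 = 21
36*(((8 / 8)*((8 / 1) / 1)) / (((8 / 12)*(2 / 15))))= 3240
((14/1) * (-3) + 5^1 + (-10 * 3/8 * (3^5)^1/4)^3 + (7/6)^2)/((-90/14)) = 3050945547419/1658880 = 1839159.88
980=980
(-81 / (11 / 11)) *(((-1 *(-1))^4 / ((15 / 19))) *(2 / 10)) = -513 / 25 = -20.52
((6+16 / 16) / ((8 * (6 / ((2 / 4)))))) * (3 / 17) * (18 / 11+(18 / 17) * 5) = 0.09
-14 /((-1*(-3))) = -14 /3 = -4.67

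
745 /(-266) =-745 /266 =-2.80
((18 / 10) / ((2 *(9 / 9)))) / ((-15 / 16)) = -24 / 25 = -0.96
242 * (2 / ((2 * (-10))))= -121 / 5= -24.20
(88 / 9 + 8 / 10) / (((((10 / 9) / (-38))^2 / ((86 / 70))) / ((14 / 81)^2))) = 454.08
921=921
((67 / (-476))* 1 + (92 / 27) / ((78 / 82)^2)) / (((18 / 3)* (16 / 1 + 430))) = 70862863 / 52310158992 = 0.00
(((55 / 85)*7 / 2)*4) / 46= 77 / 391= 0.20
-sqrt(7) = -2.65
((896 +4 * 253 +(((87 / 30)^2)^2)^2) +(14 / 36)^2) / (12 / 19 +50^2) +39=16072584504546979 / 384847200000000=41.76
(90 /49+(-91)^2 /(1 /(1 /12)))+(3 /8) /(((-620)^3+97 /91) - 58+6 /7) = 360150259064587 /520508474472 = 691.92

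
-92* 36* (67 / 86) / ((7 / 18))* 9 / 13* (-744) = 13372822656 / 3913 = 3417537.10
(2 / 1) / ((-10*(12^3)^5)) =-1 / 77035107872931840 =-0.00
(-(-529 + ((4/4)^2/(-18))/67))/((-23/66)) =-7017725/4623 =-1518.00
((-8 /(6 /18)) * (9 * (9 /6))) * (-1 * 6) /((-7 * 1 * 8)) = -243 /7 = -34.71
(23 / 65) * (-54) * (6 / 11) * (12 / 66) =-1.89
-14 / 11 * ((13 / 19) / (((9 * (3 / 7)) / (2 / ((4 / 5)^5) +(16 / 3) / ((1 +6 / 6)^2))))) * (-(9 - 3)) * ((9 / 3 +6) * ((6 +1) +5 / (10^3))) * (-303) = -1029625092951 / 5350400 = -192438.90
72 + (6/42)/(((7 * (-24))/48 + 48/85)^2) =125525404/1743007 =72.02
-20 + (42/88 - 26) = -2003/44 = -45.52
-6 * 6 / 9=-4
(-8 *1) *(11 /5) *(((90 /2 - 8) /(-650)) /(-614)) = -814 /498875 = -0.00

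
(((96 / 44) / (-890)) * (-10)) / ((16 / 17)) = 0.03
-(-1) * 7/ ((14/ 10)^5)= 1.30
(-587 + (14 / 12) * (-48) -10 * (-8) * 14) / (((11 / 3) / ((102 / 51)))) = 2862 / 11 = 260.18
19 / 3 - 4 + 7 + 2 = 34 / 3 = 11.33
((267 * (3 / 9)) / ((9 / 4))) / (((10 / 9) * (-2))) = -89 / 5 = -17.80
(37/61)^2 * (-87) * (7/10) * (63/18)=-5836047/74420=-78.42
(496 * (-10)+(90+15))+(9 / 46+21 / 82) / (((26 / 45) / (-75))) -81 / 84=-1686947953 / 343252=-4914.60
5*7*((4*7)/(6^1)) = 490/3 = 163.33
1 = 1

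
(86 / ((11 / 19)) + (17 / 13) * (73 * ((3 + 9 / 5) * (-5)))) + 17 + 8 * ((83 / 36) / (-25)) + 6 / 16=-547205179 / 257400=-2125.89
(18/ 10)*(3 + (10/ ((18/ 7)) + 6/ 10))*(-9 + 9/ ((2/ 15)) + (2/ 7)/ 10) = 1380689/ 1750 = 788.97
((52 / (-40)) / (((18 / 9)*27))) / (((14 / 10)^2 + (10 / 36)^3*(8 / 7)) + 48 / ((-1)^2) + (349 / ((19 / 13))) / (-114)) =-4434885 / 8822186918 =-0.00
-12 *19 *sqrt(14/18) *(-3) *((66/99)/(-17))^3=-608 *sqrt(7)/44217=-0.04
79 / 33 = 2.39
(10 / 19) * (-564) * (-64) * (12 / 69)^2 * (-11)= -63528960 / 10051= -6320.66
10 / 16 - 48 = -379 / 8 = -47.38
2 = 2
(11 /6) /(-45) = -11 /270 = -0.04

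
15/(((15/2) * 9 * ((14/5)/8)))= 40/63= 0.63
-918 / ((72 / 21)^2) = -2499 / 32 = -78.09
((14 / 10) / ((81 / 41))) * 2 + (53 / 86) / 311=15373669 / 10832130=1.42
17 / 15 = 1.13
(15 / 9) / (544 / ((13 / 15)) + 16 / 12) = 65 / 24532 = 0.00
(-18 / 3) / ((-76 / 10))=15 / 19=0.79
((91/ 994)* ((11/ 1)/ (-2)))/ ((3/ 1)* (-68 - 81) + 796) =-143/ 99116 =-0.00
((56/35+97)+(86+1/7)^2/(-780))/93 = 1134961/1184820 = 0.96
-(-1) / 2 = 1 / 2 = 0.50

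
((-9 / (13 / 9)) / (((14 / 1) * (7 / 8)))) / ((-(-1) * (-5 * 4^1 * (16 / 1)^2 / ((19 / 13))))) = 1539 / 10599680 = 0.00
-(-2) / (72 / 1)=1 / 36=0.03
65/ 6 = 10.83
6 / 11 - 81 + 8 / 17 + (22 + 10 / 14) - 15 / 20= -303791 / 5236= -58.02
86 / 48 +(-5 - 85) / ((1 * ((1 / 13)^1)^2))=-364997 / 24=-15208.21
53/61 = 0.87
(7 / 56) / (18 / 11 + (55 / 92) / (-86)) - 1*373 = -52884624 / 141811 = -372.92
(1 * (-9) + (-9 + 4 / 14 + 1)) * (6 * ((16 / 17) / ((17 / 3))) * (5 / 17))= -168480 / 34391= -4.90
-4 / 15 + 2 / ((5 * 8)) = -0.22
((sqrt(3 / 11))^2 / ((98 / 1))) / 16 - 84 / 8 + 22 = 198355 / 17248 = 11.50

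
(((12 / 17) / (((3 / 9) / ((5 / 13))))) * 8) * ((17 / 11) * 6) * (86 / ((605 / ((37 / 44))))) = 1374624 / 190333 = 7.22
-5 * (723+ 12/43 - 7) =-154000/43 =-3581.40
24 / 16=3 / 2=1.50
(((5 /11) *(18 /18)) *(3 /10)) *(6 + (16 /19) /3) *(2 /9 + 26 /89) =73748 /167409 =0.44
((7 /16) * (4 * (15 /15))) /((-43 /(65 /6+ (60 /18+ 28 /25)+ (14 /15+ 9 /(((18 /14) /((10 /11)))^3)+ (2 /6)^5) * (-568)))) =263111243479 /2781523800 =94.59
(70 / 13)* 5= 350 / 13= 26.92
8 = 8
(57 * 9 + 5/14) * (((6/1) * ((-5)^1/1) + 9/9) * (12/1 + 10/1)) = -2292653/7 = -327521.86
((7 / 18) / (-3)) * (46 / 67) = -161 / 1809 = -0.09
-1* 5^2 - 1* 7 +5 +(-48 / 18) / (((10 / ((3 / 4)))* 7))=-946 / 35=-27.03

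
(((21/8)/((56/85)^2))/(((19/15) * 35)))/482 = 65025/229755904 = 0.00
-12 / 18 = -2 / 3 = -0.67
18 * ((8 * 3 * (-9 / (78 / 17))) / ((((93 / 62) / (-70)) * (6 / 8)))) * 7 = 4798080 / 13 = 369083.08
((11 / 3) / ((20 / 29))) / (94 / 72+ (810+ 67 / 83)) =79431 / 12132965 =0.01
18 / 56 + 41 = 1157 / 28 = 41.32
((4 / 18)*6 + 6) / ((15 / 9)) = 22 / 5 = 4.40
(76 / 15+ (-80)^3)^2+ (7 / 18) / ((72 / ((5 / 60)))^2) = 88058508490282401967 / 335923200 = 262138811759.00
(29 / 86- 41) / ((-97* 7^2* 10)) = 3497 / 4087580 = 0.00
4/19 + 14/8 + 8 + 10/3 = 3031/228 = 13.29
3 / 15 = 1 / 5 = 0.20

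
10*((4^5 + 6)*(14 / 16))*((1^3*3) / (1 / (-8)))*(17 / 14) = -262650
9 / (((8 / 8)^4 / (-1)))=-9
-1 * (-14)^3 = 2744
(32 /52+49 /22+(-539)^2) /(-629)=-83089819 /179894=-461.88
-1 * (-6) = 6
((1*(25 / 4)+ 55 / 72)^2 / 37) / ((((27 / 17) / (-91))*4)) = -394523675 / 20715264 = -19.05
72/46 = 36/23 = 1.57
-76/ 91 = -0.84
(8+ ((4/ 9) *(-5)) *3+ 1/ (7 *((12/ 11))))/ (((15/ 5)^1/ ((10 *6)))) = 205/ 7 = 29.29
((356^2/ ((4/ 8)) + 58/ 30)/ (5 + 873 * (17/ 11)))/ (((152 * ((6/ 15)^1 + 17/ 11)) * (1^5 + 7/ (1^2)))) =24213431/ 306023424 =0.08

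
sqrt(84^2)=84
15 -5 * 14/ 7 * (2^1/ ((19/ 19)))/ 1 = -5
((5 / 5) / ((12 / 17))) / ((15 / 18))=17 / 10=1.70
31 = 31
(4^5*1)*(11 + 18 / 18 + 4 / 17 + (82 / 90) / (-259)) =2481708032 / 198135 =12525.34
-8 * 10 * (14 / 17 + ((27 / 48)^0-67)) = 88640 / 17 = 5214.12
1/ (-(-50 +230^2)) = -1/ 52850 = -0.00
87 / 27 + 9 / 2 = 139 / 18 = 7.72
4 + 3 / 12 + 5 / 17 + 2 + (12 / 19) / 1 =9271 / 1292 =7.18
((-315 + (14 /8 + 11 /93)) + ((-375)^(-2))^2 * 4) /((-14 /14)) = 767845458983879 /2452148437500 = 313.13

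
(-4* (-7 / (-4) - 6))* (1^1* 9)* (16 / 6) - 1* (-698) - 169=937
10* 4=40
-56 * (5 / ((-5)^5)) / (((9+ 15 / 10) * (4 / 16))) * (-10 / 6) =-64 / 1125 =-0.06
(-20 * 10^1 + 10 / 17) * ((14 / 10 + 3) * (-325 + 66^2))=-60126396 / 17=-3536846.82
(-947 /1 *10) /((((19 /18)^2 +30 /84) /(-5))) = 107389800 /3337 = 32181.54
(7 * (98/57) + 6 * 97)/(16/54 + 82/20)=3047400/22553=135.12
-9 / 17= -0.53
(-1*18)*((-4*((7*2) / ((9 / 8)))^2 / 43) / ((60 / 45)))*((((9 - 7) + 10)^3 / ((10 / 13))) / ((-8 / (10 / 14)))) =-1677312 / 43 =-39007.26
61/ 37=1.65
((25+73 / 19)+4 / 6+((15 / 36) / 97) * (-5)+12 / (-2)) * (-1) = -519445 / 22116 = -23.49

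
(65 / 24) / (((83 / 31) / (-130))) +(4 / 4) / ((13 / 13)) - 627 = -754471 / 996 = -757.50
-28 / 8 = -3.50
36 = 36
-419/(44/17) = -161.89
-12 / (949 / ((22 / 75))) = -88 / 23725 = -0.00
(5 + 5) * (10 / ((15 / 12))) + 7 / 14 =161 / 2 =80.50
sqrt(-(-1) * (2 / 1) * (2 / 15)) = 0.52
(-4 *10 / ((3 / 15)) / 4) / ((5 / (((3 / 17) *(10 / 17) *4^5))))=-307200 / 289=-1062.98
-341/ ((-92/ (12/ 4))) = 11.12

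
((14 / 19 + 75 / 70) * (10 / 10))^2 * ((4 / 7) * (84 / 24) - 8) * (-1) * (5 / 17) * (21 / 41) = 10411245 / 3522638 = 2.96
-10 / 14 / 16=-5 / 112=-0.04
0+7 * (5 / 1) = 35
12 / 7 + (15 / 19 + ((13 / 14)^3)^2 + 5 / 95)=457429691 / 143061184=3.20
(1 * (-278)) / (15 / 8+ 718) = -2224 / 5759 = -0.39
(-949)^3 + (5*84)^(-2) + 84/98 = -854670348.14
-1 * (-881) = 881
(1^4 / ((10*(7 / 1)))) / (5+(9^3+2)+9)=1 / 52150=0.00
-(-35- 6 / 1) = 41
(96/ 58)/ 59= 48/ 1711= 0.03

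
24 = 24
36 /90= 2 /5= 0.40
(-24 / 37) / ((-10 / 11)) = 132 / 185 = 0.71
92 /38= 46 /19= 2.42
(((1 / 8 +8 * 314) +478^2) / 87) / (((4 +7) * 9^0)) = 1847969 / 7656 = 241.38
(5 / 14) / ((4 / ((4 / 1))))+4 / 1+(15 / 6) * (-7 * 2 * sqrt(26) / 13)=61 / 14 -35 * sqrt(26) / 13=-9.37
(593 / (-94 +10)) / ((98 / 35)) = -2965 / 1176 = -2.52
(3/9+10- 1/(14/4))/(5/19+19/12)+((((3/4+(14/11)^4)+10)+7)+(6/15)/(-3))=66486109219/2588821620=25.68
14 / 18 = 7 / 9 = 0.78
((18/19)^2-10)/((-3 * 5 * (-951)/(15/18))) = -1643/3089799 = -0.00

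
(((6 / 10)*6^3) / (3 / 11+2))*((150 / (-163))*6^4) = -55427328 / 815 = -68008.99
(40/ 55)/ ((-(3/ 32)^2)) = -82.75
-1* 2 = -2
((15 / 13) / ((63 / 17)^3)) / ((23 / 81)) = 24565 / 307671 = 0.08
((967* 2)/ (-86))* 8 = -7736/ 43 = -179.91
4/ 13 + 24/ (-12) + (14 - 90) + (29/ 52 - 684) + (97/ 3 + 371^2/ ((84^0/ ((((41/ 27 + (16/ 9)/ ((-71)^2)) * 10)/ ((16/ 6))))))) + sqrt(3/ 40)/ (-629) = 923907864773/ 1179594 - sqrt(30)/ 12580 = 783242.25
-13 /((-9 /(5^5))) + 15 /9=40640 /9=4515.56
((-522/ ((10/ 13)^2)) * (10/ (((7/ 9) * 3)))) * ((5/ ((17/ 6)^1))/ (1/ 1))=-793962/ 119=-6671.95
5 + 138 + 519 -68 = 594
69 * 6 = 414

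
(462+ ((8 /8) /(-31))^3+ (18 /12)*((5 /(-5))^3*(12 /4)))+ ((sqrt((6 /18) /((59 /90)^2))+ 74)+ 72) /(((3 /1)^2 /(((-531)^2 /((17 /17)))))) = 15930*sqrt(3)+ 272557352551 /59582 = 4602083.07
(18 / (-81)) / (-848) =1 / 3816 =0.00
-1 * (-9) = 9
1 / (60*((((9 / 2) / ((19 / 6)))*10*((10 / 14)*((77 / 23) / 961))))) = 419957 / 891000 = 0.47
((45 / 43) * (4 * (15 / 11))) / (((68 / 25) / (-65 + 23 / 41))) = -135.23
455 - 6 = 449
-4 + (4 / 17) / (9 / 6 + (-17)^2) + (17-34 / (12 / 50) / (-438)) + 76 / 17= 230948135 / 12978378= 17.79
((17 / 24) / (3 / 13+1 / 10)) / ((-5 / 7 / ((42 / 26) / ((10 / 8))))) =-3.87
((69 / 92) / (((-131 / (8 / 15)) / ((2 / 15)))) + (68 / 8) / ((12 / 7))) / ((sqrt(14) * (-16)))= -389693 * sqrt(14) / 17606400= -0.08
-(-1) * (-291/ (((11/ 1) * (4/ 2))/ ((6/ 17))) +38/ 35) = -23449/ 6545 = -3.58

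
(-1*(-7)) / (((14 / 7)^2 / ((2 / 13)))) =7 / 26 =0.27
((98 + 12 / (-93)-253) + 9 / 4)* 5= -94785 / 124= -764.40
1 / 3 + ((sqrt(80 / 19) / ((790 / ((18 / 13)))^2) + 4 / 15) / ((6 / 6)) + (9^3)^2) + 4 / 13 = 324 * sqrt(95) / 500996275 + 34543724 / 65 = 531441.91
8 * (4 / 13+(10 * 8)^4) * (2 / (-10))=-4259840032 / 65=-65536000.49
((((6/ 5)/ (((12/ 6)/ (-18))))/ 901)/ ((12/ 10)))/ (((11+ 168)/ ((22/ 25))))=-0.00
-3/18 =-1/6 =-0.17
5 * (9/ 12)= 15/ 4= 3.75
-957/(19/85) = -81345/19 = -4281.32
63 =63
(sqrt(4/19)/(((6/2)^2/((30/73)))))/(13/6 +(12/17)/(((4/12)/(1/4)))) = 136*sqrt(19)/76285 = 0.01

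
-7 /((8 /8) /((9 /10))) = -63 /10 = -6.30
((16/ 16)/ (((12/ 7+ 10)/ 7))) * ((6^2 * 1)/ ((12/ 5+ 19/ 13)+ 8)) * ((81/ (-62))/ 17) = -773955/ 5552999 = -0.14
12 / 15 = 4 / 5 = 0.80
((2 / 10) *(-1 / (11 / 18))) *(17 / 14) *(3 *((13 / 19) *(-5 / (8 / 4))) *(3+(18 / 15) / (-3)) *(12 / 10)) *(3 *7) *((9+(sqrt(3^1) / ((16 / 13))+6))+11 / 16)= 9075807 *sqrt(3) / 83600+175232889 / 83600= 2284.12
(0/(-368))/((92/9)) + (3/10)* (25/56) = 15/112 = 0.13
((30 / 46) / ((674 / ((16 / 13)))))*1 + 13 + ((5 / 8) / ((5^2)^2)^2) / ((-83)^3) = 468164543558024237 / 36009358425625000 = 13.00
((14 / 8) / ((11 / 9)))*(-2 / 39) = -21 / 286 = -0.07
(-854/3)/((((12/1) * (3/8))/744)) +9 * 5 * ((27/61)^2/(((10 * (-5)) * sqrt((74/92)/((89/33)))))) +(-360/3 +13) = -424547/9 - 2187 * sqrt(4998774)/15144470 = -47172.21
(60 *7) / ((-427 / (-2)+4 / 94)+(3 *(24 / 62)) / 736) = 37532320 / 19082873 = 1.97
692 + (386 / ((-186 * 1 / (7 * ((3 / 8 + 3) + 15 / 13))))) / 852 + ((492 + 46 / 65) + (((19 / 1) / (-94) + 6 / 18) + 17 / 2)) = 256753829229 / 215169760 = 1193.26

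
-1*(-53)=53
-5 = -5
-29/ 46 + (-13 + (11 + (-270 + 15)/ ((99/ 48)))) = -63891/ 506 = -126.27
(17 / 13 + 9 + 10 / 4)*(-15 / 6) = -32.02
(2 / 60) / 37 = 1 / 1110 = 0.00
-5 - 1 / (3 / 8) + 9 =4 / 3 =1.33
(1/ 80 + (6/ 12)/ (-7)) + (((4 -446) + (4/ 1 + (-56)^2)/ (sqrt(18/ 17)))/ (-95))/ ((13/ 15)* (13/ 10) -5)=-1112841/ 883120 + 15700* sqrt(34)/ 11039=7.03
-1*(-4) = 4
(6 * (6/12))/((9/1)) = 0.33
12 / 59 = 0.20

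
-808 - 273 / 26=-818.50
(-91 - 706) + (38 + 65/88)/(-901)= -63195945/79288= -797.04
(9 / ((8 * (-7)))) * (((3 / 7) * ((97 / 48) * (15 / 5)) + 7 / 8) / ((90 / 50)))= -1945 / 6272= -0.31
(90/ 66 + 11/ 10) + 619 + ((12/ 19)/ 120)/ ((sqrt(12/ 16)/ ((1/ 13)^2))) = sqrt(3)/ 48165 + 68361/ 110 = 621.46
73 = 73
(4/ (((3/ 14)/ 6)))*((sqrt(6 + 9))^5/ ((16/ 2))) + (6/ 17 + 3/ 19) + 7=2426/ 323 + 3150*sqrt(15)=12207.41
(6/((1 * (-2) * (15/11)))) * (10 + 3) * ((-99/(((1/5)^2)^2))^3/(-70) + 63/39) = -6775036962893859/70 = -96786242327055.13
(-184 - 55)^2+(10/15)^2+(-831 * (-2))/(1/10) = 663673/9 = 73741.44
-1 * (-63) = 63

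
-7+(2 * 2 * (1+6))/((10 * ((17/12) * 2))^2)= -50323/7225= -6.97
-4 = -4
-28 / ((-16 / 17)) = 29.75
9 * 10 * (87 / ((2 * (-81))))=-145 / 3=-48.33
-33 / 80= -0.41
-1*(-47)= 47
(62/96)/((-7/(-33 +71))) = -3.51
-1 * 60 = -60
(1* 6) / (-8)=-3 / 4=-0.75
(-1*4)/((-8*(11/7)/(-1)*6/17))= -0.90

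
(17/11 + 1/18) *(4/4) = 1.60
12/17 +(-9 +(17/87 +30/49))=-542552/72471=-7.49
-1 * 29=-29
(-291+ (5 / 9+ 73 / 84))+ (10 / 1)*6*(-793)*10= -119974573 / 252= -476089.58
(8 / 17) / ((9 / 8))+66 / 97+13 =14.10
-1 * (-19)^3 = 6859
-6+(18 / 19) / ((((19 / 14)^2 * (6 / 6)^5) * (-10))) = -207534 / 34295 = -6.05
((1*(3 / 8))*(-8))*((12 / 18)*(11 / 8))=-11 / 4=-2.75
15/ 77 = 0.19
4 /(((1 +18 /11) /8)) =352 /29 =12.14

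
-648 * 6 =-3888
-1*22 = -22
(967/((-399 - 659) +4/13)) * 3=-37713/13750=-2.74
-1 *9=-9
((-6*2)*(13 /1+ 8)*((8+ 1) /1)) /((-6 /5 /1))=1890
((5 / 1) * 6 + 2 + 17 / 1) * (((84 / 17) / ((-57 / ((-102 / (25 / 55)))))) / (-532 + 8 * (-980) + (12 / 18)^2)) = -0.11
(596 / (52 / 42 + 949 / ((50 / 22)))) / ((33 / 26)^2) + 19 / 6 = 1275133 / 314842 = 4.05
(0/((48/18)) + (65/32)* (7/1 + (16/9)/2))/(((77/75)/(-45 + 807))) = 14652625/1232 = 11893.36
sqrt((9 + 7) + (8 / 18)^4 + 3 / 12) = sqrt(427489) / 162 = 4.04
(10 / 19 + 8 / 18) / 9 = 166 / 1539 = 0.11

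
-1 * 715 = -715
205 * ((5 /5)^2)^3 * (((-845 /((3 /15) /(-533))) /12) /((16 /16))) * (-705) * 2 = -108486486875 /2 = -54243243437.50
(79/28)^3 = 493039/21952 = 22.46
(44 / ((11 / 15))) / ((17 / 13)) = 45.88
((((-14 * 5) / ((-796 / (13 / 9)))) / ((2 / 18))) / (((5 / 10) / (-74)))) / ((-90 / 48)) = 53872 / 597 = 90.24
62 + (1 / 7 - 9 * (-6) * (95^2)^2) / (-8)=-30788332779 / 56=-549791656.77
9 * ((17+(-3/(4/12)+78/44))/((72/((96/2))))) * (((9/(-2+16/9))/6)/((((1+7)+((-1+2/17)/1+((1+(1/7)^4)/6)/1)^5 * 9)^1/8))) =-53271220878417335303808080685/106175874167730000895221092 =-501.73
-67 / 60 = -1.12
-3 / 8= -0.38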